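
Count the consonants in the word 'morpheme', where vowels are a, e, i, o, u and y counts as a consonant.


Consonants in 'morpheme': m, r, p, h, m = 5 consonants.

5


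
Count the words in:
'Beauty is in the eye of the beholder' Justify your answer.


Split into words: Beauty | is | in | the | eye | of | the | beholder = 8 words.

8


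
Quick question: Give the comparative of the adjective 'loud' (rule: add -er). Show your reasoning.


Apply comparative formation (add -er): 'loud' -> 'louder'.

louder


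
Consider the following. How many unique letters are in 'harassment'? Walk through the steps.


Unique letters in 'harassment': {a, e, h, m, n, r, s, t} = 8 distinct letters.

8


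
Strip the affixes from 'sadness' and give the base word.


Remove suffix '-ness' from 'sadness' to get root 'sad'.

sad


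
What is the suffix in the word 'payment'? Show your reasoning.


The word 'payment' = 'pay' (root) + '-ment' (suffix). The suffix is '-ment'.

ment


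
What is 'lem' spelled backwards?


Reverse 'lem' character by character: 'mel'.

mel


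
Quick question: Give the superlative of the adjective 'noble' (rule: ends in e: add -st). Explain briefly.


Apply superlative formation (ends in e: add -st): 'noble' -> 'noblest'.

noblest


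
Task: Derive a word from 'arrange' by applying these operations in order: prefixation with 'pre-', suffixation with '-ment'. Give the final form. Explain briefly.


Step 1: Add prefix 'pre-' to 'arrange' = 'prearrange'
Step 2: Add suffix '-ment' to 'prearrange' = 'prearrangement'

prearrangement


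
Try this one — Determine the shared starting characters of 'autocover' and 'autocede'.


Compare from the start: 5 characters match: 'autoc'. Mismatch at position 6: 'o' vs 'e'.

autoc


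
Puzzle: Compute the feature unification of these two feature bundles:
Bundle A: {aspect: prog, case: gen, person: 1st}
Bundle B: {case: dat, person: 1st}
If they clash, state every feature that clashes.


Compare features:
aspect: A=prog vs B=_ -> unified: prog
case: A=gen vs B=dat -> CLASH
person: A=1st vs B=1st -> unified: 1st
Clash detected on feature 'case' (gen vs dat); unification fails.

CLASH on 'case' (gen vs dat)


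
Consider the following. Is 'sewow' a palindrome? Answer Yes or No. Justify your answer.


Forward: 'sewow'
Reversed: 'wowes'
They differ.

No


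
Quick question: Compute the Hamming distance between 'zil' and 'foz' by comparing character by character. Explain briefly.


Alignment:
Position 1: 'z' vs 'f' = DIFFER
Position 2: 'i' vs 'o' = DIFFER
Position 3: 'l' vs 'z' = DIFFER
Total differences: 3

3


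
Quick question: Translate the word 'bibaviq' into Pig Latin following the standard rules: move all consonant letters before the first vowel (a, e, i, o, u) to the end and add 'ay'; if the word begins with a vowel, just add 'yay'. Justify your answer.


'bibaviq': move consonant cluster 'b' to end and add 'ay': 'ibaviqbay'.

ibaviqbay


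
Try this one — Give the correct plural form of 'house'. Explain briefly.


Apply rule: Add -s. 'house' becomes 'houses'.

houses


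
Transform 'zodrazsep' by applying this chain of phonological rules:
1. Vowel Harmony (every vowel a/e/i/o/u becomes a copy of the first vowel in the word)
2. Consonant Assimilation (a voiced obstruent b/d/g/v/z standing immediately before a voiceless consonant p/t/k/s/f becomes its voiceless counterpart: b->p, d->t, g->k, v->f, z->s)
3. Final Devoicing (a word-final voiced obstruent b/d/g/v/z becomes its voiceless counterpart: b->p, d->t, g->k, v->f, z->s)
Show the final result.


Starting form: 'zodrazsep'
Rule 1: Vowel Harmony: all vowels become 'o' (matching first vowel). 'zodrazsep' -> 'zodrozsop'
Rule 2: Consonant Assimilation: voiced obstruent before voiceless consonant becomes voiceless ('zs' -> 'ss'). 'zodrozsop' -> 'zodrossop'
Rule 3: Final Devoicing: final consonant 'p' is not one of the voiced obstruents b/d/g/v/z. No change.
Final form: 'zodrossop'

zodrossop


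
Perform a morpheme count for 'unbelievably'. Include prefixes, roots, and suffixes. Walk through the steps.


Decomposition: un- (prefix) + believe (root) + -able (suffix) + -ly (suffix) = 4 morpheme(s)

4 morphemes


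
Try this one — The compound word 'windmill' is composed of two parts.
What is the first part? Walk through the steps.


Split 'windmill' into 'wind' + 'mill'. The first part is 'wind'.

wind


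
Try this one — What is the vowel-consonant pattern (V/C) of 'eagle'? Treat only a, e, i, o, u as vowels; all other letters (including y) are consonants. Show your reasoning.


Letter mapping: e = V, a = V, g = C, l = C, e = V.

VVCCV


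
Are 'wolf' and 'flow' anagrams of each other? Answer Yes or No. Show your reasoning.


Sorted letters of 'wolf': 'flow'
Sorted letters of 'flow': 'flow'
They match.

Yes


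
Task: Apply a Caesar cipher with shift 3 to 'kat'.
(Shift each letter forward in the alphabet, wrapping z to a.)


Shift each letter by 3: k -> n, a -> d, t -> w. Result: 'ndw'.

ndw


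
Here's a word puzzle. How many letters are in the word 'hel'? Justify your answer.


Spell out 'hel' and number each letter: h(1), e(2), l(3). Total: 3 letters.

3


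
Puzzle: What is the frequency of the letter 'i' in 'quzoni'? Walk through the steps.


Letter 'i' in 'quzoni': found at position(s) 6 = 1 occurrence(s).

1


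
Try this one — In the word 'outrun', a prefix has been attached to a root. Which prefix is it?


The word 'outrun' = 'out' (prefix) + 'run' (root). The prefix is 'out'.

out


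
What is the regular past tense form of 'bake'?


Apply rule: Add -d (word ends in -e). 'bake' becomes 'baked'.

baked


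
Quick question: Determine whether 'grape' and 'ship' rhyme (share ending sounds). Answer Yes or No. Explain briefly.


Rime (stressed vowel + following sounds) of 'grape': -ape = /eɪp/
Rime of 'ship': -ip = /ɪp/
/eɪp/ and /ɪp/ are different ending sounds, so the words do not rhyme.

No


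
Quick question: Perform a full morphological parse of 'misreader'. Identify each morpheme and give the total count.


Step 1: Identify prefix: 'mis' (meaning: wrongly)
Step 2: Identify root: 'read'
Step 3: Identify suffix(es): 'er'
Decomposition: mis- (prefix: wrongly) + read (root) + -er (suffix: one who)
Total morphemes: 3

3 morphemes (mis- (prefix: wrongly) + read (root) + -er (suffix: one who))


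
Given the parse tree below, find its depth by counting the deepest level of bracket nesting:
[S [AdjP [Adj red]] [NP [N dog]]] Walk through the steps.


Count bracket nesting levels:
'[' at pos 0: depth = 1
'[' at pos 3: depth = 2
'[' at pos 9: depth = 3
'[' at pos 20: depth = 2
'[' at pos 24: depth = 3
Maximum depth reached: 3

3


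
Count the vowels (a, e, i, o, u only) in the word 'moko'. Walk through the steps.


Vowels in 'moko': o, o = 2 vowels.

2


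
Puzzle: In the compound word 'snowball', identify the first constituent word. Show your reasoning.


Split 'snowball' into 'snow' + 'ball'. The first part is 'snow'.

snow


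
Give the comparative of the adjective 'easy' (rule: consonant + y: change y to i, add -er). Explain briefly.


Apply comparative formation (consonant + y: change y to i, add -er): 'easy' -> 'easier'.

easier


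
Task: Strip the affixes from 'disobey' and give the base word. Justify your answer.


Remove prefix 'dis' from 'disobey' to get root 'obey'.

obey


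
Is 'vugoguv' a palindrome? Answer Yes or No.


Forward: 'vugoguv'
Reversed: 'vugoguv'
They are identical.

Yes


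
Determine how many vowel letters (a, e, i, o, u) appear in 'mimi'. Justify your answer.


Vowels in 'mimi': i, i = 2 vowels.

2


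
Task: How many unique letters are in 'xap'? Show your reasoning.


Unique letters in 'xap': {a, p, x} = 3 distinct letters.

3


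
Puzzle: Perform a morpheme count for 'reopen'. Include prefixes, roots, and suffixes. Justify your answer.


Decomposition: re- (prefix) + open (root) = 2 morpheme(s)

2 morphemes


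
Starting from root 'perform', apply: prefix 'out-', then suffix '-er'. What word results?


Step 1: Add prefix 'out-' to 'perform' = 'outperform'
Step 2: Add suffix '-er' to 'outperform' = 'outperformer'

outperformer


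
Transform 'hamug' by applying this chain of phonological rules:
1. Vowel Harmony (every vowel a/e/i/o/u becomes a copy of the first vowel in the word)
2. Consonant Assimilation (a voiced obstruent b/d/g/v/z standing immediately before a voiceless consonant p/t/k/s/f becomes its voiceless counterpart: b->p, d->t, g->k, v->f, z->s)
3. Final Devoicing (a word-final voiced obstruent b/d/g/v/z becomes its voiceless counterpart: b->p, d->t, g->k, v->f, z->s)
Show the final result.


Starting form: 'hamug'
Rule 1: Vowel Harmony: all vowels become 'a' (matching first vowel). 'hamug' -> 'hamag'
Rule 2: Consonant Assimilation: no voiced obstruent (b/d/g/v/z) stands immediately before a voiceless consonant (p/t/k/s/f). No change.
Rule 3: Final Devoicing: word-final voiced obstruent 'g' becomes voiceless 'k'. 'hamag' -> 'hamak'
Final form: 'hamak'

hamak


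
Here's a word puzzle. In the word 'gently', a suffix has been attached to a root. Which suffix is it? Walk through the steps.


The word 'gently' = 'gentle' (root) + '-ly' (suffix). The suffix is '-ly'.

ly


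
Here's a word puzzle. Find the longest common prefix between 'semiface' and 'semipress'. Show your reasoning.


Compare from the start: 4 characters match: 'semi'. Mismatch at position 5: 'f' vs 'p'.

semi


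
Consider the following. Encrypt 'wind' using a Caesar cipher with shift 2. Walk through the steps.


Shift each letter by 2: w -> y, i -> k, n -> p, d -> f. Result: 'ykpf'.

ykpf


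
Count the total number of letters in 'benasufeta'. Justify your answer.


Spell out 'benasufeta' and number each letter: b(1), e(2), n(3), a(4), s(5), u(6), f(7), e(8), t(9), a(10). Total: 10 letters.

10


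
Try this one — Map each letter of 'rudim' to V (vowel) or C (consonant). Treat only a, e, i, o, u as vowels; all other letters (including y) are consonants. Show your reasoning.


Letter mapping: r = C, u = V, d = C, i = V, m = C.

CVCVC


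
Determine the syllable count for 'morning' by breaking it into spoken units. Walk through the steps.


Break 'morning' into syllables: morn-ing -> morn | ing = 2 syllables

2 syllables


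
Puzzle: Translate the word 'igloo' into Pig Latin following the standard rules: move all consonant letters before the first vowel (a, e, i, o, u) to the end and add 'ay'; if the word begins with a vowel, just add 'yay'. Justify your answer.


'igloo' starts with a vowel, so add 'yay': 'iglooyay'.

iglooyay


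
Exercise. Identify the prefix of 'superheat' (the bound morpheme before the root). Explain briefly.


The word 'superheat' = 'super' (prefix) + 'heat' (root). The prefix is 'super'.

super


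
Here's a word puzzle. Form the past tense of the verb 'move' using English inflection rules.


Apply rule: Add -d (word ends in -e). 'move' becomes 'moved'.

moved


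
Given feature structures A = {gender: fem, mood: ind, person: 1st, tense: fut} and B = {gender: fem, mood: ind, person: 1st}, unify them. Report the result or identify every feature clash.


Compare features:
gender: A=fem vs B=fem -> unified: fem
mood: A=ind vs B=ind -> unified: ind
person: A=1st vs B=1st -> unified: 1st
tense: A=fut vs B=_ -> unified: fut
No clashes found.

Unified: {gender: fem, mood: ind, person: 1st, tense: fut}


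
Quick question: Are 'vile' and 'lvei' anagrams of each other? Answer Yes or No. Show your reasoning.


Sorted letters of 'vile': 'eilv'
Sorted letters of 'lvei': 'eilv'
They match.

Yes


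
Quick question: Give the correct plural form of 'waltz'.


Apply rule: Add -es (sibilant/fricative ending). 'waltz' becomes 'waltzes'.

waltzes


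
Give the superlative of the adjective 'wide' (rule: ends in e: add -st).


Apply superlative formation (ends in e: add -st): 'wide' -> 'widest'.

widest


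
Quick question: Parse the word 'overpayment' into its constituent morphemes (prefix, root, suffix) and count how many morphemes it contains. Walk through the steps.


Step 1: Identify prefix: 'over' (meaning: excessively)
Step 2: Identify root: 'pay'
Step 3: Identify suffix(es): 'ment'
Decomposition: over- (prefix: excessively) + pay (root) + -ment (suffix: action/result)
Total morphemes: 3

3 morphemes (over- (prefix: excessively) + pay (root) + -ment (suffix: action/result))


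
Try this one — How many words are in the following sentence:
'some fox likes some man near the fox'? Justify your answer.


Split into words: some | fox | likes | some | man | near | the | fox = 8 words.

8


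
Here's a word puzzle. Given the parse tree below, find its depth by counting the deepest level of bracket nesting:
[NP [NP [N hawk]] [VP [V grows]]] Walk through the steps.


Count bracket nesting levels:
'[' at pos 0: depth = 1
'[' at pos 4: depth = 2
'[' at pos 8: depth = 3
'[' at pos 18: depth = 2
'[' at pos 22: depth = 3
Maximum depth reached: 3

3


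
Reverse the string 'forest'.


Reverse 'forest' character by character: 'tserof'.

tserof


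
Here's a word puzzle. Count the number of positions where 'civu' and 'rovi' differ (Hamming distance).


Alignment:
Position 1: 'c' vs 'r' = DIFFER
Position 2: 'i' vs 'o' = DIFFER
Position 3: 'v' vs 'v' = match
Position 4: 'u' vs 'i' = DIFFER
Total differences: 3

3


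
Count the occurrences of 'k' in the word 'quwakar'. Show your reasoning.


Letter 'k' in 'quwakar': found at position(s) 5 = 1 occurrence(s).

1


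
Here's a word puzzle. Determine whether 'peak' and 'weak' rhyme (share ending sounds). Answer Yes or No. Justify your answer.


Rime (stressed vowel + following sounds) of 'peak': -eak = /iːk/
Rime of 'weak': -eak = /iːk/
/iːk/ and /iːk/ are the same ending sound, so the words rhyme.

Yes


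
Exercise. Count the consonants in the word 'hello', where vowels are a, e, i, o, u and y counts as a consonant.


Consonants in 'hello': h, l, l = 3 consonants.

3


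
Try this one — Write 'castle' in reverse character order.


Reverse 'castle' character by character: 'eltsac'.

eltsac


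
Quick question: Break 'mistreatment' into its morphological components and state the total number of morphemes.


Step 1: Identify prefix: 'mis' (meaning: wrongly)
Step 2: Identify root: 'treat'
Step 3: Identify suffix(es): 'ment'
Decomposition: mis- (prefix: wrongly) + treat (root) + -ment (suffix: action/result)
Total morphemes: 3

3 morphemes (mis- (prefix: wrongly) + treat (root) + -ment (suffix: action/result))


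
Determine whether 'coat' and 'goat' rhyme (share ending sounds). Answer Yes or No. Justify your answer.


Rime (stressed vowel + following sounds) of 'coat': -oat = /oʊt/
Rime of 'goat': -oat = /oʊt/
/oʊt/ and /oʊt/ are the same ending sound, so the words rhyme.

Yes


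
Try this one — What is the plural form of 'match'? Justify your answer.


Apply rule: Add -es (sibilant/fricative ending). 'match' becomes 'matches'.

matches


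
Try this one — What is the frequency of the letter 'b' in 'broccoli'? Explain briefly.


Letter 'b' in 'broccoli': found at position(s) 1 = 1 occurrence(s).

1


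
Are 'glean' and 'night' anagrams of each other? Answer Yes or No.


Sorted letters of 'glean': 'aegln'
Sorted letters of 'night': 'ghint'
They do not match.

No


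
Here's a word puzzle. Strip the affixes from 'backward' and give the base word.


Remove suffix '-ward' from 'backward' to get root 'back'.

back


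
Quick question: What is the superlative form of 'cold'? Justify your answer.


Apply superlative formation (add -est): 'cold' -> 'coldest'.

coldest


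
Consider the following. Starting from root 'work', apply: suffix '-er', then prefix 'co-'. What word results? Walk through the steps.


Step 1: Add suffix '-er' to 'work' = 'worker'
Step 2: Add prefix 'co-' to 'worker' = 'coworker'

coworker


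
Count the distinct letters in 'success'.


Unique letters in 'success': {c, e, s, u} = 4 distinct letters.

4


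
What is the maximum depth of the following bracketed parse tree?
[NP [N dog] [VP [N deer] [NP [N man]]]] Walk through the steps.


Count bracket nesting levels:
'[' at pos 0: depth = 1
'[' at pos 4: depth = 2
'[' at pos 12: depth = 2
'[' at pos 16: depth = 3
'[' at pos 25: depth = 3
'[' at pos 29: depth = 4
Maximum depth reached: 4

4


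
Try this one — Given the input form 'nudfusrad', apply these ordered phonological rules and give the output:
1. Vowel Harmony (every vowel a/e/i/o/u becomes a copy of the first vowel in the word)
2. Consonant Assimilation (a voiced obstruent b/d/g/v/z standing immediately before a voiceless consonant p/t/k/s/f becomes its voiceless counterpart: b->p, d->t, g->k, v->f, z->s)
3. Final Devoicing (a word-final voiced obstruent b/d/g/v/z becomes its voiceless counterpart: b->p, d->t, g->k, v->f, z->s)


Starting form: 'nudfusrad'
Rule 1: Vowel Harmony: all vowels become 'u' (matching first vowel). 'nudfusrad' -> 'nudfusrud'
Rule 2: Consonant Assimilation: voiced obstruent before voiceless consonant becomes voiceless ('df' -> 'tf'). 'nudfusrud' -> 'nutfusrud'
Rule 3: Final Devoicing: word-final voiced obstruent 'd' becomes voiceless 't'. 'nutfusrud' -> 'nutfusrut'
Final form: 'nutfusrut'

nutfusrut


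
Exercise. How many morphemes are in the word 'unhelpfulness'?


Decomposition: un- (prefix) + help (root) + -ful (suffix) + -ness (suffix) = 4 morpheme(s)

4 morphemes


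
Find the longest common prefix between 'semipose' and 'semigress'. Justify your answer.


Compare from the start: 4 characters match: 'semi'. Mismatch at position 5: 'p' vs 'g'.

semi


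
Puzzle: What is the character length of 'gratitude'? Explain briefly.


Spell out 'gratitude' and number each letter: g(1), r(2), a(3), t(4), i(5), t(6), u(7), d(8), e(9). Total: 9 letters.

9


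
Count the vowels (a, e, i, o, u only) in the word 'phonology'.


Vowels in 'phonology': o, o, o = 3 vowels.

3


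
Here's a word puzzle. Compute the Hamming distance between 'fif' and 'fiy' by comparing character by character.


Alignment:
Position 1: 'f' vs 'f' = match
Position 2: 'i' vs 'i' = match
Position 3: 'f' vs 'y' = DIFFER
Total differences: 1

1


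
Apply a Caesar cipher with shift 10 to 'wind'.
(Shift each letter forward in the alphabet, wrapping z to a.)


Shift each letter by 10: w -> g, i -> s, n -> x, d -> n. Result: 'gsxn'.

gsxn


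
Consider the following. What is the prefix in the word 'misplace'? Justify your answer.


The word 'misplace' = 'mis' (prefix) + 'place' (root). The prefix is 'mis'.

mis


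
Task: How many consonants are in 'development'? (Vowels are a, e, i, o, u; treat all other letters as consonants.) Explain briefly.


Consonants in 'development': d, v, l, p, m, n, t = 7 consonants.

7


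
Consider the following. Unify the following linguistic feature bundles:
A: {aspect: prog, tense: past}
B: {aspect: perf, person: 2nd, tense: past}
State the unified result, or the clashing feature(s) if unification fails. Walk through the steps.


Compare features:
aspect: A=prog vs B=perf -> CLASH
person: A=_ vs B=2nd -> unified: 2nd
tense: A=past vs B=past -> unified: past
Clash detected on feature 'aspect' (prog vs perf); unification fails.

CLASH on 'aspect' (prog vs perf)


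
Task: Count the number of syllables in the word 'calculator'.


Break 'calculator' into syllables: cal-cu-la-tor -> cal | cu | la | tor = 4 syllables

4 syllables


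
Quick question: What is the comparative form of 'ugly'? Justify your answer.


Apply comparative formation (consonant + y: change y to i, add -er): 'ugly' -> 'uglier'.

uglier


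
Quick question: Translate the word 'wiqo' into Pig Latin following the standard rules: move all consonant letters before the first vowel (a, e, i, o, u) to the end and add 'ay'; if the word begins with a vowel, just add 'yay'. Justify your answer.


'wiqo': move consonant cluster 'w' to end and add 'ay': 'iqoway'.

iqoway


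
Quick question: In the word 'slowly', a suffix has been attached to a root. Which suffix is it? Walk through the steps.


The word 'slowly' = 'slow' (root) + '-ly' (suffix). The suffix is '-ly'.

ly


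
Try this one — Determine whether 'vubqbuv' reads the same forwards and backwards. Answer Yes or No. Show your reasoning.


Forward: 'vubqbuv'
Reversed: 'vubqbuv'
They are identical.

Yes


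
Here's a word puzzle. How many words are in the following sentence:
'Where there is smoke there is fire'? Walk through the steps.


Split into words: Where | there | is | smoke | there | is | fire = 7 words.

7


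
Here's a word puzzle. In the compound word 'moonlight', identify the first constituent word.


Split 'moonlight' into 'moon' + 'light'. The first part is 'moon'.

moon


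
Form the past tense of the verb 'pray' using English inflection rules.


Apply rule: Add -ed. 'pray' becomes 'prayed'.

prayed


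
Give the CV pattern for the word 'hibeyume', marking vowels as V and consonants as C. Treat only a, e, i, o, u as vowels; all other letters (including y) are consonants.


Letter mapping: h = C, i = V, b = C, e = V, y = C, u = V, m = C, e = V.

CVCVCVCV


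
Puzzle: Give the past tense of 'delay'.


Apply rule: Add -ed. 'delay' becomes 'delayed'.

delayed


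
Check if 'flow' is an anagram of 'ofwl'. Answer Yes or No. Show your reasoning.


Sorted letters of 'flow': 'flow'
Sorted letters of 'ofwl': 'flow'
They match.

Yes


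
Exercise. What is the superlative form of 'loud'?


Apply superlative formation (add -est): 'loud' -> 'loudest'.

loudest


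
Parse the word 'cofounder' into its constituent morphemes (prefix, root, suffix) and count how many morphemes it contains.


Step 1: Identify prefix: 'co' (meaning: together)
Step 2: Identify root: 'found'
Step 3: Identify suffix(es): 'er'
Decomposition: co- (prefix: together) + found (root) + -er (suffix: one who)
Total morphemes: 3

3 morphemes (co- (prefix: together) + found (root) + -er (suffix: one who))


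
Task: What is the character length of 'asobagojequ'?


Spell out 'asobagojequ' and number each letter: a(1), s(2), o(3), b(4), a(5), g(6), o(7), j(8), e(9), q(10), u(11). Total: 11 letters.

11


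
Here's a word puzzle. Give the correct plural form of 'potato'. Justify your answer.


Apply rule: Add -es (consonant + o). 'potato' becomes 'potatoes'.

potatoes


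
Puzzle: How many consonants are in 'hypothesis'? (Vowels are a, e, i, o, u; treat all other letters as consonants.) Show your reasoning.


Consonants in 'hypothesis': h, y, p, t, h, s, s = 7 consonants.

7


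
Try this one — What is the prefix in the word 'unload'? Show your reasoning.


The word 'unload' = 'un' (prefix) + 'load' (root). The prefix is 'un'.

un


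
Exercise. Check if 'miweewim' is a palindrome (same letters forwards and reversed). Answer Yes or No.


Forward: 'miweewim'
Reversed: 'miweewim'
They are identical.

Yes


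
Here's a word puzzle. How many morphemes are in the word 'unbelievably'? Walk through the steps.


Decomposition: un- (prefix) + believe (root) + -able (suffix) + -ly (suffix) = 4 morpheme(s)

4 morphemes


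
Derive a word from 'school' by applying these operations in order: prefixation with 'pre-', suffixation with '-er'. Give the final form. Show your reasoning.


Step 1: Add prefix 'pre-' to 'school' = 'preschool'
Step 2: Add suffix '-er' to 'preschool' = 'preschooler'

preschooler


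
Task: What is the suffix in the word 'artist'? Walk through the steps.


The word 'artist' = 'art' (root) + '-ist' (suffix). The suffix is '-ist'.

ist


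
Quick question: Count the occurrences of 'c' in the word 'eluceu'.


Letter 'c' in 'eluceu': found at position(s) 4 = 1 occurrence(s).

1


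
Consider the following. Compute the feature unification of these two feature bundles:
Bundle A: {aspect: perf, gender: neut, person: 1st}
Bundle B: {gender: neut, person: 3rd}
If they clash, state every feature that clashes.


Compare features:
aspect: A=perf vs B=_ -> unified: perf
gender: A=neut vs B=neut -> unified: neut
person: A=1st vs B=3rd -> CLASH
Clash detected on feature 'person' (1st vs 3rd); unification fails.

CLASH on 'person' (1st vs 3rd)


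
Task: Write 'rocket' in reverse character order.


Reverse 'rocket' character by character: 'tekcor'.

tekcor


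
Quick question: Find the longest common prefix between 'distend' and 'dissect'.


Compare from the start: 3 characters match: 'dis'. Mismatch at position 4: 't' vs 's'.

dis


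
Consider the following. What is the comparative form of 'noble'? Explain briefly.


Apply comparative formation (ends in e: add -r): 'noble' -> 'nobler'.

nobler


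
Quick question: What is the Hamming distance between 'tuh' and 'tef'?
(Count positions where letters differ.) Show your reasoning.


Alignment:
Position 1: 't' vs 't' = match
Position 2: 'u' vs 'e' = DIFFER
Position 3: 'h' vs 'f' = DIFFER
Total differences: 2

2


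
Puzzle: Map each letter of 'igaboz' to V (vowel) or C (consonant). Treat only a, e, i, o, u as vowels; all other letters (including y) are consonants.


Letter mapping: i = V, g = C, a = V, b = C, o = V, z = C.

VCVCVC


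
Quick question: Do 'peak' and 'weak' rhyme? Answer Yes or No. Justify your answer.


Rime (stressed vowel + following sounds) of 'peak': -eak = /iːk/
Rime of 'weak': -eak = /iːk/
/iːk/ and /iːk/ are the same ending sound, so the words rhyme.

Yes


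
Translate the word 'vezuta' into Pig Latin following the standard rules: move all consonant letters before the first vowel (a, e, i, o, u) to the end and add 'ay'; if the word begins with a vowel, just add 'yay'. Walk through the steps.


'vezuta': move consonant cluster 'v' to end and add 'ay': 'ezutavay'.

ezutavay


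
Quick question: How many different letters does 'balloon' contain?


Unique letters in 'balloon': {a, b, l, n, o} = 5 distinct letters.

5


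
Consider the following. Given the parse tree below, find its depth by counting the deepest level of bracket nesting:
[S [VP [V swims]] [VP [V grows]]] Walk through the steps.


Count bracket nesting levels:
'[' at pos 0: depth = 1
'[' at pos 3: depth = 2
'[' at pos 7: depth = 3
'[' at pos 18: depth = 2
'[' at pos 22: depth = 3
Maximum depth reached: 3

3


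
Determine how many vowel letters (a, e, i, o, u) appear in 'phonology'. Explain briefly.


Vowels in 'phonology': o, o, o = 3 vowels.

3


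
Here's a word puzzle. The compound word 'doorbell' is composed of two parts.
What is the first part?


Split 'doorbell' into 'door' + 'bell'. The first part is 'door'.

door


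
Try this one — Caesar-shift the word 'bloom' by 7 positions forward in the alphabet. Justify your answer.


Shift each letter by 7: b -> i, l -> s, o -> v, o -> v, m -> t. Result: 'isvvt'.

isvvt


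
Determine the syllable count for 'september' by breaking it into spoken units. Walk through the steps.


Break 'september' into syllables: sep-tem-ber -> sep | tem | ber = 3 syllables

3 syllables


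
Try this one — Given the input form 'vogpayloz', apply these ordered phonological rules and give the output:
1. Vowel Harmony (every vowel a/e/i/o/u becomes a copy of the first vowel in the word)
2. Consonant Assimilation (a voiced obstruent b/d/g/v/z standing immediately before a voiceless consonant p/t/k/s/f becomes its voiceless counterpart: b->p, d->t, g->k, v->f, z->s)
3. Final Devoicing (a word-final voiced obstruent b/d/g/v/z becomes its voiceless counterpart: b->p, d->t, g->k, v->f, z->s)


Starting form: 'vogpayloz'
Rule 1: Vowel Harmony: all vowels become 'o' (matching first vowel). 'vogpayloz' -> 'vogpoyloz'
Rule 2: Consonant Assimilation: voiced obstruent before voiceless consonant becomes voiceless ('gp' -> 'kp'). 'vogpoyloz' -> 'vokpoyloz'
Rule 3: Final Devoicing: word-final voiced obstruent 'z' becomes voiceless 's'. 'vokpoyloz' -> 'vokpoylos'
Final form: 'vokpoylos'

vokpoylos


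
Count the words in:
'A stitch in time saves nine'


Split into words: A | stitch | in | time | saves | nine = 6 words.

6


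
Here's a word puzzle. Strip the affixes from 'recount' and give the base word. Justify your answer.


Remove prefix 're' from 'recount' to get root 'count'.

count


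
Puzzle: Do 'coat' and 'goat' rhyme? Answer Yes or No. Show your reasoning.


Rime (stressed vowel + following sounds) of 'coat': -oat = /oʊt/
Rime of 'goat': -oat = /oʊt/
/oʊt/ and /oʊt/ are the same ending sound, so the words rhyme.

Yes


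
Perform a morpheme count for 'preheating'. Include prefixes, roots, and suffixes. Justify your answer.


Decomposition: pre- (prefix) + heat (root) + -ing (suffix) = 3 morpheme(s)

3 morphemes


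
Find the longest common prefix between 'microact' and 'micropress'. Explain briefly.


Compare from the start: 5 characters match: 'micro'. Mismatch at position 6: 'a' vs 'p'.

micro


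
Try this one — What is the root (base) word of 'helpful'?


Remove suffix '-ful' from 'helpful' to get root 'help'.

help


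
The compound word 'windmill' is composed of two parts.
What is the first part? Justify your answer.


Split 'windmill' into 'wind' + 'mill'. The first part is 'wind'.

wind


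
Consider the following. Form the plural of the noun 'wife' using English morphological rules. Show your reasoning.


Apply rule: Change -fe to -ves. 'wife' becomes 'wives'.

wives


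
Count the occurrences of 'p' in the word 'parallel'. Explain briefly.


Letter 'p' in 'parallel': found at position(s) 1 = 1 occurrence(s).

1


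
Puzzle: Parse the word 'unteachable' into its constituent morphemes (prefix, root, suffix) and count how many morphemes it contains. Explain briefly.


Step 1: Identify prefix: 'un' (meaning: not/reverse)
Step 2: Identify root: 'teach'
Step 3: Identify suffix(es): 'able'
Decomposition: un- (prefix: not/reverse) + teach (root) + -able (suffix: capable of)
Total morphemes: 3

3 morphemes (un- (prefix: not/reverse) + teach (root) + -able (suffix: capable of))


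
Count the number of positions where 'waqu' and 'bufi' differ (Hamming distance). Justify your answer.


Alignment:
Position 1: 'w' vs 'b' = DIFFER
Position 2: 'a' vs 'u' = DIFFER
Position 3: 'q' vs 'f' = DIFFER
Position 4: 'u' vs 'i' = DIFFER
Total differences: 4

4


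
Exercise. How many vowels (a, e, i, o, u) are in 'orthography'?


Vowels in 'orthography': o, o, a = 3 vowels.

3


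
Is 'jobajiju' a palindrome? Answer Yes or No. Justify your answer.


Forward: 'jobajiju'
Reversed: 'ujijaboj'
They differ.

No


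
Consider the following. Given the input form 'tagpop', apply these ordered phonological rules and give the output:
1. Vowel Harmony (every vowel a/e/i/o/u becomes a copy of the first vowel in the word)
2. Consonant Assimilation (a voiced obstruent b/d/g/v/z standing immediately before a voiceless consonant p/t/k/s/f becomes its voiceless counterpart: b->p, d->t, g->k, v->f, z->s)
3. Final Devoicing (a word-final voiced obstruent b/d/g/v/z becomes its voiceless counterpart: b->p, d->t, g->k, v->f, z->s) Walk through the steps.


Starting form: 'tagpop'
Rule 1: Vowel Harmony: all vowels become 'a' (matching first vowel). 'tagpop' -> 'tagpap'
Rule 2: Consonant Assimilation: voiced obstruent before voiceless consonant becomes voiceless ('gp' -> 'kp'). 'tagpap' -> 'takpap'
Rule 3: Final Devoicing: final consonant 'p' is not one of the voiced obstruents b/d/g/v/z. No change.
Final form: 'takpap'

takpap


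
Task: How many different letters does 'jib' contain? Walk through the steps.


Unique letters in 'jib': {b, i, j} = 3 distinct letters.

3


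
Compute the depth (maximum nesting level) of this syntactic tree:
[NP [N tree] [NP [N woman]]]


Count bracket nesting levels:
'[' at pos 0: depth = 1
'[' at pos 4: depth = 2
'[' at pos 13: depth = 2
'[' at pos 17: depth = 3
Maximum depth reached: 3

3


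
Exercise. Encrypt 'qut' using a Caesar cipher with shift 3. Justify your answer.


Shift each letter by 3: q -> t, u -> x, t -> w. Result: 'txw'.

txw


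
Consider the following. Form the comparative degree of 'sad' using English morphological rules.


Apply comparative formation (double final consonant, add -er): 'sad' -> 'sadder'.

sadder


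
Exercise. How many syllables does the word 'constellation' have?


Break 'constellation' into syllables: con-stel-la-tion -> con | stel | la | tion = 4 syllables

4 syllables


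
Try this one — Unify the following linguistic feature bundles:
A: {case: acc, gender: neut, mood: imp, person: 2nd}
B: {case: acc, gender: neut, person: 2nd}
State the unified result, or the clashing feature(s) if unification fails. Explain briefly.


Compare features:
case: A=acc vs B=acc -> unified: acc
gender: A=neut vs B=neut -> unified: neut
mood: A=imp vs B=_ -> unified: imp
person: A=2nd vs B=2nd -> unified: 2nd
No clashes found.

Unified: {case: acc, gender: neut, mood: imp, person: 2nd}


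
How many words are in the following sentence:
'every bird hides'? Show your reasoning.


Split into words: every | bird | hides = 3 words.

3


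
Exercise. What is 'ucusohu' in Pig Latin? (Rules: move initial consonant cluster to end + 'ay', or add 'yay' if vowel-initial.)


'ucusohu' starts with a vowel, so add 'yay': 'ucusohuyay'.

ucusohuyay


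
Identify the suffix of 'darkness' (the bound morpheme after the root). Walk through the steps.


The word 'darkness' = 'dark' (root) + '-ness' (suffix). The suffix is '-ness'.

ness


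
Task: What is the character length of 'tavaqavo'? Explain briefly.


Spell out 'tavaqavo' and number each letter: t(1), a(2), v(3), a(4), q(5), a(6), v(7), o(8). Total: 8 letters.

8


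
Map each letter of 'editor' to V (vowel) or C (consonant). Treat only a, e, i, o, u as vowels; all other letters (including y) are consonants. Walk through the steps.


Letter mapping: e = V, d = C, i = V, t = C, o = V, r = C.

VCVCVC


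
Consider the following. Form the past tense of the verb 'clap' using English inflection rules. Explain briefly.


Apply rule: Double final consonant and add -ed. 'clap' becomes 'clapped'.

clapped


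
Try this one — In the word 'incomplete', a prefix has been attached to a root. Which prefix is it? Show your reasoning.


The word 'incomplete' = 'in' (prefix) + 'complete' (root). The prefix is 'in'.

in


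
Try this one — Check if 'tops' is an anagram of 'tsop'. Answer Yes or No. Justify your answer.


Sorted letters of 'tops': 'opst'
Sorted letters of 'tsop': 'opst'
They match.

Yes


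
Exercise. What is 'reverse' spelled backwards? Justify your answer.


Reverse 'reverse' character by character: 'esrever'.

esrever


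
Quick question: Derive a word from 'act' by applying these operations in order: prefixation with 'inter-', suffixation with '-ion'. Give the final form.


Step 1: Add prefix 'inter-' to 'act' = 'interact'
Step 2: Add suffix '-ion' to 'interact' = 'interaction'

interaction


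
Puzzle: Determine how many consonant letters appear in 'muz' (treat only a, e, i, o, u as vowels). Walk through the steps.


Consonants in 'muz': m, z = 2 consonants.

2


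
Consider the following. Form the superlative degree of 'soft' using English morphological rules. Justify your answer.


Apply superlative formation (add -est): 'soft' -> 'softest'.

softest


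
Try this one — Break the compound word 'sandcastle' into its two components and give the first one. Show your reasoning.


Split 'sandcastle' into 'sand' + 'castle'. The first part is 'sand'.

sand


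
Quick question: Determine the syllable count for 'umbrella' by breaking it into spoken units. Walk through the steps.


Break 'umbrella' into syllables: um-brel-la -> um | brel | la = 3 syllables

3 syllables


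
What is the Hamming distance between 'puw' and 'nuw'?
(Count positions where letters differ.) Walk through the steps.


Alignment:
Position 1: 'p' vs 'n' = DIFFER
Position 2: 'u' vs 'u' = match
Position 3: 'w' vs 'w' = match
Total differences: 1

1


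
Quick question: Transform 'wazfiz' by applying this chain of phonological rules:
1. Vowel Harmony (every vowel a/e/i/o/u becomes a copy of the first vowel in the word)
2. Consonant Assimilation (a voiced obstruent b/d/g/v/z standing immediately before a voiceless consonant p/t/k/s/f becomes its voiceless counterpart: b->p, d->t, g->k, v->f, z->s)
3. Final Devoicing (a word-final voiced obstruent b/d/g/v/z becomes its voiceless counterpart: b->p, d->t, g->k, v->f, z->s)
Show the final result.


Starting form: 'wazfiz'
Rule 1: Vowel Harmony: all vowels become 'a' (matching first vowel). 'wazfiz' -> 'wazfaz'
Rule 2: Consonant Assimilation: voiced obstruent before voiceless consonant becomes voiceless ('zf' -> 'sf'). 'wazfaz' -> 'wasfaz'
Rule 3: Final Devoicing: word-final voiced obstruent 'z' becomes voiceless 's'. 'wasfaz' -> 'wasfas'
Final form: 'wasfas'

wasfas


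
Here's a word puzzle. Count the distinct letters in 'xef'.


Unique letters in 'xef': {e, f, x} = 3 distinct letters.

3


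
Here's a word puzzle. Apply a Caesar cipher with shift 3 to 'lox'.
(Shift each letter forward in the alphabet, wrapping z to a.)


Shift each letter by 3: l -> o, o -> r, x -> a. Result: 'ora'.

ora


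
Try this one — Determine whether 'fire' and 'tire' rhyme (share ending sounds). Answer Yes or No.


Rime (stressed vowel + following sounds) of 'fire': -ire = /aɪər/
Rime of 'tire': -ire = /aɪər/
/aɪər/ and /aɪər/ are the same ending sound, so the words rhyme.

Yes


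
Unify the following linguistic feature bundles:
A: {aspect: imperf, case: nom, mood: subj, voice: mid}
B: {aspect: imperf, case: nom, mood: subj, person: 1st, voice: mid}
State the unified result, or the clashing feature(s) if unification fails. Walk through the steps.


Compare features:
aspect: A=imperf vs B=imperf -> unified: imperf
case: A=nom vs B=nom -> unified: nom
mood: A=subj vs B=subj -> unified: subj
person: A=_ vs B=1st -> unified: 1st
voice: A=mid vs B=mid -> unified: mid
No clashes found.

Unified: {aspect: imperf, case: nom, mood: subj, person: 1st, voice: mid}


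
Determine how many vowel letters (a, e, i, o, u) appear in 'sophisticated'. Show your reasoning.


Vowels in 'sophisticated': o, i, i, a, e = 5 vowels.

5


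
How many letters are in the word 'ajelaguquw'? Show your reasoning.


Spell out 'ajelaguquw' and number each letter: a(1), j(2), e(3), l(4), a(5), g(6), u(7), q(8), u(9), w(10). Total: 10 letters.

10


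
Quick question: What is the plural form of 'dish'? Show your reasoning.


Apply rule: Add -es (sibilant/fricative ending). 'dish' becomes 'dishes'.

dishes


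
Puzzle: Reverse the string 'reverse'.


Reverse 'reverse' character by character: 'esrever'.

esrever


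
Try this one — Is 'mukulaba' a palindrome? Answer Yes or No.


Forward: 'mukulaba'
Reversed: 'abalukum'
They differ.

No


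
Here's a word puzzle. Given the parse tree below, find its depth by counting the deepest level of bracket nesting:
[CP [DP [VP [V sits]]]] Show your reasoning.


Count bracket nesting levels:
'[' at pos 0: depth = 1
'[' at pos 4: depth = 2
'[' at pos 8: depth = 3
'[' at pos 12: depth = 4
Maximum depth reached: 4

4


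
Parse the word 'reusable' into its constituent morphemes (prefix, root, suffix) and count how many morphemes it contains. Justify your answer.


Step 1: Identify prefix: 're' (meaning: again)
Step 2: Identify root: 'use'
Step 3: Identify suffix(es): 'able'
Decomposition: re- (prefix: again) + use (root) + -able (suffix: capable of)
Total morphemes: 3

3 morphemes (re- (prefix: again) + use (root) + -able (suffix: capable of))
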